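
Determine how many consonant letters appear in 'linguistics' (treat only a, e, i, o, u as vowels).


Consonants in 'linguistics': l, n, g, s, t, c, s = 7 consonants.

7


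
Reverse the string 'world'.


Reverse 'world' character by character: 'dlrow'.

dlrow


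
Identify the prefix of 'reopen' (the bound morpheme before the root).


The word 'reopen' = 're' (prefix) + 'open' (root). The prefix is 're'.

re


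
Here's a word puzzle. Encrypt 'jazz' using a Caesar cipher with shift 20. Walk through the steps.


Shift each letter by 20: j -> d, a -> u, z -> t, z -> t. Result: 'dutt'.

dutt


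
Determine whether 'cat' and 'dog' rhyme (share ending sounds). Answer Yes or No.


Rime (stressed vowel + following sounds) of 'cat': -at = /æt/
Rime of 'dog': -og = /ɒg/
/æt/ and /ɒg/ are different ending sounds, so the words do not rhyme.

No


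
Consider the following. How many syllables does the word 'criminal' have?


Break 'criminal' into syllables: crim-i-nal -> crim | i | nal = 3 syllables

3 syllables


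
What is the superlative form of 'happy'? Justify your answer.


Apply superlative formation (consonant + y: change y to i, add -est): 'happy' -> 'happiest'.

happiest


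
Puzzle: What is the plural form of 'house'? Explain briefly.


Apply rule: Add -s. 'house' becomes 'houses'.

houses


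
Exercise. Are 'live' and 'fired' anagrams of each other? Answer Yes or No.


Sorted letters of 'live': 'eilv'
Sorted letters of 'fired': 'defir'
They do not match.

No


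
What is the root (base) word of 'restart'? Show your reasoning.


Remove prefix 're' from 'restart' to get root 'start'.

start


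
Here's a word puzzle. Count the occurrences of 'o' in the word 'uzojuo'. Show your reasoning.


Letter 'o' in 'uzojuo': found at position(s) 3, 6 = 2 occurrence(s).

2


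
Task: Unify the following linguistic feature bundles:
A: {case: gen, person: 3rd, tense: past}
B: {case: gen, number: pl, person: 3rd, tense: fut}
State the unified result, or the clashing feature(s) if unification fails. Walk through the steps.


Compare features:
case: A=gen vs B=gen -> unified: gen
number: A=_ vs B=pl -> unified: pl
person: A=3rd vs B=3rd -> unified: 3rd
tense: A=past vs B=fut -> CLASH
Clash detected on feature 'tense' (past vs fut); unification fails.

CLASH on 'tense' (past vs fut)


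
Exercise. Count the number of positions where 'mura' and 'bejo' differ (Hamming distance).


Alignment:
Position 1: 'm' vs 'b' = DIFFER
Position 2: 'u' vs 'e' = DIFFER
Position 3: 'r' vs 'j' = DIFFER
Position 4: 'a' vs 'o' = DIFFER
Total differences: 4

4


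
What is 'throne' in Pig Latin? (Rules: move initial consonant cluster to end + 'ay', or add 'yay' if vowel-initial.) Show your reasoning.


'throne': move consonant cluster 'thr' to end and add 'ay': 'onethray'.

onethray


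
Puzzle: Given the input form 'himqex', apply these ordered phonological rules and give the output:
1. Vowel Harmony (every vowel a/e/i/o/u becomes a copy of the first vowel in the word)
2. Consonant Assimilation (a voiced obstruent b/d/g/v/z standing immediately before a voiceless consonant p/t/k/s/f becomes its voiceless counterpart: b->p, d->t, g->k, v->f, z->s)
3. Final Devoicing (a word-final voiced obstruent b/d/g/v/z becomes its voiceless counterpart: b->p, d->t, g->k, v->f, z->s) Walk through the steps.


Starting form: 'himqex'
Rule 1: Vowel Harmony: all vowels become 'i' (matching first vowel). 'himqex' -> 'himqix'
Rule 2: Consonant Assimilation: no voiced obstruent (b/d/g/v/z) stands immediately before a voiceless consonant (p/t/k/s/f). No change.
Rule 3: Final Devoicing: final consonant 'x' is not one of the voiced obstruents b/d/g/v/z. No change.
Final form: 'himqix'

himqix


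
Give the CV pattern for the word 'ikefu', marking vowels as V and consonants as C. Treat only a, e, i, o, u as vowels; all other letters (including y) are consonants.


Letter mapping: i = V, k = C, e = V, f = C, u = V.

VCVCV


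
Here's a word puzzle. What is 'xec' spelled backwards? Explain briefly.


Reverse 'xec' character by character: 'cex'.

cex


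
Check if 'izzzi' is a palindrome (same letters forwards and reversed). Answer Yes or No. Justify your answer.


Forward: 'izzzi'
Reversed: 'izzzi'
They are identical.

Yes


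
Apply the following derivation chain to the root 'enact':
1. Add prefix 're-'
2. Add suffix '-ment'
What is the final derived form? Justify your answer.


Step 1: Add prefix 're-' to 'enact' = 'reenact'
Step 2: Add suffix '-ment' to 'reenact' = 'reenactment'

reenactment


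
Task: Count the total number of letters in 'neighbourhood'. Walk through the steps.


Spell out 'neighbourhood' and number each letter: n(1), e(2), i(3), g(4), h(5), b(6), o(7), u(8), r(9), h(10), o(11), o(12), d(13). Total: 13 letters.

13


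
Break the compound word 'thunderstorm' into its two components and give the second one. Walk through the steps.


Split 'thunderstorm' into 'thunder' + 'storm'. The second part is 'storm'.

storm


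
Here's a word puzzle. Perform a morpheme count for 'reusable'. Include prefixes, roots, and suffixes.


Decomposition: re- (prefix) + use (root) + -able (suffix) = 3 morpheme(s)

3 morphemes


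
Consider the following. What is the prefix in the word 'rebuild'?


The word 'rebuild' = 're' (prefix) + 'build' (root). The prefix is 're'.

re


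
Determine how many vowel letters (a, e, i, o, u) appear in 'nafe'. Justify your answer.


Vowels in 'nafe': a, e = 2 vowels.

2


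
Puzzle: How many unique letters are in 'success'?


Unique letters in 'success': {c, e, s, u} = 4 distinct letters.

4


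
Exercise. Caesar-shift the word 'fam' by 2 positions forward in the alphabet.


Shift each letter by 2: f -> h, a -> c, m -> o. Result: 'hco'.

hco


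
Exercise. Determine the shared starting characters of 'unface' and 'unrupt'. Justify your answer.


Compare from the start: 2 characters match: 'un'. Mismatch at position 3: 'f' vs 'r'.

un


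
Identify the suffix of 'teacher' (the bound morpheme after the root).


The word 'teacher' = 'teach' (root) + '-er' (suffix). The suffix is '-er'.

er


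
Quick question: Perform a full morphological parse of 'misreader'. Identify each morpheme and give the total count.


Step 1: Identify prefix: 'mis' (meaning: wrongly)
Step 2: Identify root: 'read'
Step 3: Identify suffix(es): 'er'
Decomposition: mis- (prefix: wrongly) + read (root) + -er (suffix: one who)
Total morphemes: 3

3 morphemes (mis- (prefix: wrongly) + read (root) + -er (suffix: one who))


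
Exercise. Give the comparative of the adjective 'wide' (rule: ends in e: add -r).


Apply comparative formation (ends in e: add -r): 'wide' -> 'wider'.

wider


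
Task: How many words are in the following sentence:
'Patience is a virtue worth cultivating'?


Split into words: Patience | is | a | virtue | worth | cultivating = 6 words.

6


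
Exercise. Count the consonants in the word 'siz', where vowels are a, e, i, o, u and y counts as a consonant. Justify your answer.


Consonants in 'siz': s, z = 2 consonants.

2


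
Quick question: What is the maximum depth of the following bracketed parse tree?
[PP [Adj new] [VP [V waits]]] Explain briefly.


Count bracket nesting levels:
'[' at pos 0: depth = 1
'[' at pos 4: depth = 2
'[' at pos 14: depth = 2
'[' at pos 18: depth = 3
Maximum depth reached: 3

3


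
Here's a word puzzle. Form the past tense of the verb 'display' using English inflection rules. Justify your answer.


Apply rule: Add -ed. 'display' becomes 'displayed'.

displayed


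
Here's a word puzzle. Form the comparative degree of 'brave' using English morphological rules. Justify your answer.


Apply comparative formation (ends in e: add -r): 'brave' -> 'braver'.

braver


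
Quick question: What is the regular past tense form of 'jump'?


Apply rule: Add -ed. 'jump' becomes 'jumped'.

jumped


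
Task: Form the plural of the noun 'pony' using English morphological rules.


Apply rule: Change -y to -ies (consonant + y). 'pony' becomes 'ponies'.

ponies


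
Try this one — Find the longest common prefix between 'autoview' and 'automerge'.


Compare from the start: 4 characters match: 'auto'. Mismatch at position 5: 'v' vs 'm'.

auto


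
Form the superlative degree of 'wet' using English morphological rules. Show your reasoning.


Apply superlative formation (double final consonant, add -est): 'wet' -> 'wettest'.

wettest


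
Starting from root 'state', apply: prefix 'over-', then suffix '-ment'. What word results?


Step 1: Add prefix 'over-' to 'state' = 'overstate'
Step 2: Add suffix '-ment' to 'overstate' = 'overstatement'

overstatement


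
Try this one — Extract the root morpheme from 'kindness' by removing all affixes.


Remove suffix '-ness' from 'kindness' to get root 'kind'.

kind


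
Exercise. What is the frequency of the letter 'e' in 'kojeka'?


Letter 'e' in 'kojeka': found at position(s) 4 = 1 occurrence(s).

1


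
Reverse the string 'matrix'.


Reverse 'matrix' character by character: 'xirtam'.

xirtam


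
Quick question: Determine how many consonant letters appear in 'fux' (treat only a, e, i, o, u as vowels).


Consonants in 'fux': f, x = 2 consonants.

2


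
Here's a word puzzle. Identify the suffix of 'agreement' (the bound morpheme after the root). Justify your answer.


The word 'agreement' = 'agree' (root) + '-ment' (suffix). The suffix is '-ment'.

ment


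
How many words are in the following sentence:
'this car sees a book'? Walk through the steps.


Split into words: this | car | sees | a | book = 5 words.

5


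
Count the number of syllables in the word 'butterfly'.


Break 'butterfly' into syllables: but-ter-fly -> but | ter | fly = 3 syllables

3 syllables


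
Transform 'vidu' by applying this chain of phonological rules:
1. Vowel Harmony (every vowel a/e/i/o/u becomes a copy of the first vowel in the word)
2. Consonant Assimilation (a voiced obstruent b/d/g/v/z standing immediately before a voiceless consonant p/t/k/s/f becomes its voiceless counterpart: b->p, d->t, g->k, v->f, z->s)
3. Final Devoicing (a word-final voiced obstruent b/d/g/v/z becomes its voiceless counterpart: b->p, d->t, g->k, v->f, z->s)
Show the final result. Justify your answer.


Starting form: 'vidu'
Rule 1: Vowel Harmony: all vowels become 'i' (matching first vowel). 'vidu' -> 'vidi'
Rule 2: Consonant Assimilation: no voiced obstruent (b/d/g/v/z) stands immediately before a voiceless consonant (p/t/k/s/f). No change.
Rule 3: Final Devoicing: the word ends in the vowel 'i', not a consonant. No change.
Final form: 'vidi'

vidi


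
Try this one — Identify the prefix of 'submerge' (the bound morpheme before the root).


The word 'submerge' = 'sub' (prefix) + 'merge' (root). The prefix is 'sub'.

sub


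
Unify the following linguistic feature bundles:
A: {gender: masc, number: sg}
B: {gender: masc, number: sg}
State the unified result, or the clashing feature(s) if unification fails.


Compare features:
gender: A=masc vs B=masc -> unified: masc
number: A=sg vs B=sg -> unified: sg
No clashes found.

Unified: {gender: masc, number: sg}


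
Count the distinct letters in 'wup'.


Unique letters in 'wup': {p, u, w} = 3 distinct letters.

3


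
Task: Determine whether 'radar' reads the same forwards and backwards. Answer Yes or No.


Forward: 'radar'
Reversed: 'radar'
They are identical.

Yes


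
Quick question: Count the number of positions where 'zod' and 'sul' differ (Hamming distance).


Alignment:
Position 1: 'z' vs 's' = DIFFER
Position 2: 'o' vs 'u' = DIFFER
Position 3: 'd' vs 'l' = DIFFER
Total differences: 3

3


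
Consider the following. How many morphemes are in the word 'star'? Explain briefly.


Decomposition: star (free morpheme) = 1 morpheme(s)

1 morphemes


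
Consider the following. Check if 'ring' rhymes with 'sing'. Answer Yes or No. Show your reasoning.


Rime (stressed vowel + following sounds) of 'ring': -ing = /ɪŋ/
Rime of 'sing': -ing = /ɪŋ/
/ɪŋ/ and /ɪŋ/ are the same ending sound, so the words rhyme.

Yes


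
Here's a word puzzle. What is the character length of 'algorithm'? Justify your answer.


Spell out 'algorithm' and number each letter: a(1), l(2), g(3), o(4), r(5), i(6), t(7), h(8), m(9). Total: 9 letters.

9


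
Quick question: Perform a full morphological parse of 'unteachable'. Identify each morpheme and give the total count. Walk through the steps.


Step 1: Identify prefix: 'un' (meaning: not/reverse)
Step 2: Identify root: 'teach'
Step 3: Identify suffix(es): 'able'
Decomposition: un- (prefix: not/reverse) + teach (root) + -able (suffix: capable of)
Total morphemes: 3

3 morphemes (un- (prefix: not/reverse) + teach (root) + -able (suffix: capable of))


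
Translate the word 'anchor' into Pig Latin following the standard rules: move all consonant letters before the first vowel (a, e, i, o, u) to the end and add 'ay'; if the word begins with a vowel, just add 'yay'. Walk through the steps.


'anchor' starts with a vowel, so add 'yay': 'anchoryay'.

anchoryay


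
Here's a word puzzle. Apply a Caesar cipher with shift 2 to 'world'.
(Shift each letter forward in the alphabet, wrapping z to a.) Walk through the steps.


Shift each letter by 2: w -> y, o -> q, r -> t, l -> n, d -> f. Result: 'yqtnf'.

yqtnf


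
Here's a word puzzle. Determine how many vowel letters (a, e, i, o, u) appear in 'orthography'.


Vowels in 'orthography': o, o, a = 3 vowels.

3


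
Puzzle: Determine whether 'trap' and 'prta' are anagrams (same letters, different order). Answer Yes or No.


Sorted letters of 'trap': 'aprt'
Sorted letters of 'prta': 'aprt'
They match.

Yes


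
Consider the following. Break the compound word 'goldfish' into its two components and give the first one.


Split 'goldfish' into 'gold' + 'fish'. The first part is 'gold'.

gold


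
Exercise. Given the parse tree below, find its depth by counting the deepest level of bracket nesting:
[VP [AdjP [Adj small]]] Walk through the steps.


Count bracket nesting levels:
'[' at pos 0: depth = 1
'[' at pos 4: depth = 2
'[' at pos 10: depth = 3
Maximum depth reached: 3

3


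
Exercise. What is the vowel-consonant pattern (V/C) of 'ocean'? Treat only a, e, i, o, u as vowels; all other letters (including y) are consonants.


Letter mapping: o = V, c = C, e = V, a = V, n = C.

VCVVC


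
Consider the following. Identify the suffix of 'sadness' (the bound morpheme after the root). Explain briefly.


The word 'sadness' = 'sad' (root) + '-ness' (suffix). The suffix is '-ness'.

ness


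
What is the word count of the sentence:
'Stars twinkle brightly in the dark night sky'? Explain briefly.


Split into words: Stars | twinkle | brightly | in | the | dark | night | sky = 8 words.

8


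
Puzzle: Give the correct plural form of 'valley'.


Apply rule: Add -s. 'valley' becomes 'valleys'.

valleys


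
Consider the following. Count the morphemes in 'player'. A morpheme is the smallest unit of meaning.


Decomposition: play (root) + -er (suffix) = 2 morpheme(s)

2 morphemes


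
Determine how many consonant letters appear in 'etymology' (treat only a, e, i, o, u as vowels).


Consonants in 'etymology': t, y, m, l, g, y = 6 consonants.

6


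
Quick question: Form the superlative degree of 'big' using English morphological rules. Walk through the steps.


Apply superlative formation (double final consonant, add -est): 'big' -> 'biggest'.

biggest


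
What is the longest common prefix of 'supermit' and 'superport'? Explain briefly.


Compare from the start: 5 characters match: 'super'. Mismatch at position 6: 'm' vs 'p'.

super


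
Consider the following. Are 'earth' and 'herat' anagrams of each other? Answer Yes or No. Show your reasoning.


Sorted letters of 'earth': 'aehrt'
Sorted letters of 'herat': 'aehrt'
They match.

Yes


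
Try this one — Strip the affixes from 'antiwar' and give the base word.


Remove prefix 'anti' from 'antiwar' to get root 'war'.

war


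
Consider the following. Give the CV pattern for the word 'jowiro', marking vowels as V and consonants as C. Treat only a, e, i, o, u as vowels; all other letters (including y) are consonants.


Letter mapping: j = C, o = V, w = C, i = V, r = C, o = V.

CVCVCV


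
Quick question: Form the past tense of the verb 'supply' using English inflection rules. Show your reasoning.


Apply rule: Change -y to -ied. 'supply' becomes 'supplied'.

supplied


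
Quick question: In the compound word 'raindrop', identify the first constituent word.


Split 'raindrop' into 'rain' + 'drop'. The first part is 'rain'.

rain


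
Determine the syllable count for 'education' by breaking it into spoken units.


Break 'education' into syllables: ed-u-ca-tion -> ed | u | ca | tion = 4 syllables

4 syllables


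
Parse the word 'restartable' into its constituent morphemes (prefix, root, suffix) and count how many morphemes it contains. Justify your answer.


Step 1: Identify prefix: 're' (meaning: again)
Step 2: Identify root: 'start'
Step 3: Identify suffix(es): 'able'
Decomposition: re- (prefix: again) + start (root) + -able (suffix: capable of)
Total morphemes: 3

3 morphemes (re- (prefix: again) + start (root) + -able (suffix: capable of))


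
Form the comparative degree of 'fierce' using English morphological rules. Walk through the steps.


Apply comparative formation (ends in e: add -r): 'fierce' -> 'fiercer'.

fiercer


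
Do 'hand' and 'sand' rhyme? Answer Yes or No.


Rime (stressed vowel + following sounds) of 'hand': -and = /ænd/
Rime of 'sand': -and = /ænd/
/ænd/ and /ænd/ are the same ending sound, so the words rhyme.

Yes


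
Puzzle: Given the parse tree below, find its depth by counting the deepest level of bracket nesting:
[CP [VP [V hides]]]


Count bracket nesting levels:
'[' at pos 0: depth = 1
'[' at pos 4: depth = 2
'[' at pos 8: depth = 3
Maximum depth reached: 3

3


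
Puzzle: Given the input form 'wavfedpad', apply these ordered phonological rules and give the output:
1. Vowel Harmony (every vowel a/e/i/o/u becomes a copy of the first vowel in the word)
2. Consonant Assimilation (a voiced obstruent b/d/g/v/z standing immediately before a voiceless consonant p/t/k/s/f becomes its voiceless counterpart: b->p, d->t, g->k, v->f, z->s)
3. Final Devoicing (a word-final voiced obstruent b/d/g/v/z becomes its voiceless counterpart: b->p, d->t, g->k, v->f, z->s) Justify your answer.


Starting form: 'wavfedpad'
Rule 1: Vowel Harmony: all vowels become 'a' (matching first vowel). 'wavfedpad' -> 'wavfadpad'
Rule 2: Consonant Assimilation: voiced obstruent before voiceless consonant becomes voiceless ('vf' -> 'ff', 'dp' -> 'tp'). 'wavfadpad' -> 'waffatpad'
Rule 3: Final Devoicing: word-final voiced obstruent 'd' becomes voiceless 't'. 'waffatpad' -> 'waffatpat'
Final form: 'waffatpat'

waffatpat


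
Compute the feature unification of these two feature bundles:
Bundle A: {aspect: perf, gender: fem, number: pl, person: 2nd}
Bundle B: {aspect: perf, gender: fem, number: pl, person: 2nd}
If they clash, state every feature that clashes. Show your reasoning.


Compare features:
aspect: A=perf vs B=perf -> unified: perf
gender: A=fem vs B=fem -> unified: fem
number: A=pl vs B=pl -> unified: pl
person: A=2nd vs B=2nd -> unified: 2nd
No clashes found.

Unified: {aspect: perf, gender: fem, number: pl, person: 2nd}


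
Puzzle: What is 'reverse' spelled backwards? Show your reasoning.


Reverse 'reverse' character by character: 'esrever'.

esrever


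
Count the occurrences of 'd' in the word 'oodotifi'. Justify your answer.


Letter 'd' in 'oodotifi': found at position(s) 3 = 1 occurrence(s).

1


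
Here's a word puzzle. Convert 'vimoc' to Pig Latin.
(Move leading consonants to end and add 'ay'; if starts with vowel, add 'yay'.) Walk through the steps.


'vimoc': move consonant cluster 'v' to end and add 'ay': 'imocvay'.

imocvay


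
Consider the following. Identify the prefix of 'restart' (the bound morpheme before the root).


The word 'restart' = 're' (prefix) + 'start' (root). The prefix is 're'.

re


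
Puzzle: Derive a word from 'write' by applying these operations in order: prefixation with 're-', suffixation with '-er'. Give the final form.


Step 1: Add prefix 're-' to 'write' = 'rewrite'
Step 2: Add suffix '-er' to 'rewrite' = 'rewriter'

rewriter


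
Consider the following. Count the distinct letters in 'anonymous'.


Unique letters in 'anonymous': {a, m, n, o, s, u, y} = 7 distinct letters.

7


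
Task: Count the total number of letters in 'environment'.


Spell out 'environment' and number each letter: e(1), n(2), v(3), i(4), r(5), o(6), n(7), m(8), e(9), n(10), t(11). Total: 11 letters.

11


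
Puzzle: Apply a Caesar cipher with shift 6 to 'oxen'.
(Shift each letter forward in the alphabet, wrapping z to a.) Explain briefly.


Shift each letter by 6: o -> u, x -> d, e -> k, n -> t. Result: 'udkt'.

udkt


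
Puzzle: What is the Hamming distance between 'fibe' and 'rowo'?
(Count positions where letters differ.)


Alignment:
Position 1: 'f' vs 'r' = DIFFER
Position 2: 'i' vs 'o' = DIFFER
Position 3: 'b' vs 'w' = DIFFER
Position 4: 'e' vs 'o' = DIFFER
Total differences: 4

4


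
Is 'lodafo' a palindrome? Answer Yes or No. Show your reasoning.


Forward: 'lodafo'
Reversed: 'ofadol'
They differ.

No


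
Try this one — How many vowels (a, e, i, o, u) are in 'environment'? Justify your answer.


Vowels in 'environment': e, i, o, e = 4 vowels.

4


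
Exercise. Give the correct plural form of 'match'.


Apply rule: Add -es (sibilant/fricative ending). 'match' becomes 'matches'.

matches


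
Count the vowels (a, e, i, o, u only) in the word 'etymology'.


Vowels in 'etymology': e, o, o = 3 vowels.

3


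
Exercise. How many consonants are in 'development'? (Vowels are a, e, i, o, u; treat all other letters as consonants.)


Consonants in 'development': d, v, l, p, m, n, t = 7 consonants.

7


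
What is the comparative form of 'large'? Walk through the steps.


Apply comparative formation (ends in e: add -r): 'large' -> 'larger'.

larger


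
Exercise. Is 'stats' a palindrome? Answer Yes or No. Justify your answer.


Forward: 'stats'
Reversed: 'stats'
They are identical.

Yes


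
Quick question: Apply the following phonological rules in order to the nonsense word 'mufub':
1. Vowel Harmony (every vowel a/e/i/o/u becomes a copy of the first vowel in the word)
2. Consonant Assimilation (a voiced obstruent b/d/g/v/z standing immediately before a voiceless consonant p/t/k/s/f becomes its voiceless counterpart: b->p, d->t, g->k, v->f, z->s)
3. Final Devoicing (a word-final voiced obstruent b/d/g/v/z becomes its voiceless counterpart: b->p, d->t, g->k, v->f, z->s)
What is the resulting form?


Starting form: 'mufub'
Rule 1: Vowel Harmony: all vowels already match. No change.
Rule 2: Consonant Assimilation: no voiced obstruent (b/d/g/v/z) stands immediately before a voiceless consonant (p/t/k/s/f). No change.
Rule 3: Final Devoicing: word-final voiced obstruent 'b' becomes voiceless 'p'. 'mufub' -> 'mufup'
Final form: 'mufup'

mufup


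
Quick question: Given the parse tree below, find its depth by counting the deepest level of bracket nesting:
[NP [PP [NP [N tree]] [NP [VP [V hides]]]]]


Count bracket nesting levels:
'[' at pos 0: depth = 1
'[' at pos 4: depth = 2
'[' at pos 8: depth = 3
'[' at pos 12: depth = 4
'[' at pos 22: depth = 3
'[' at pos 26: depth = 4
'[' at pos 30: depth = 5
Maximum depth reached: 5

5


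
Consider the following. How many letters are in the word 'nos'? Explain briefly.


Spell out 'nos' and number each letter: n(1), o(2), s(3). Total: 3 letters.

3


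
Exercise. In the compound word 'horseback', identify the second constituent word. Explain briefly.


Split 'horseback' into 'horse' + 'back'. The second part is 'back'.

back


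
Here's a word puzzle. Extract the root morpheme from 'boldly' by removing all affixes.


Remove suffix '-ly' from 'boldly' to get root 'bold'.

bold


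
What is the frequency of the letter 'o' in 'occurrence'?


Letter 'o' in 'occurrence': found at position(s) 1 = 1 occurrence(s).

1


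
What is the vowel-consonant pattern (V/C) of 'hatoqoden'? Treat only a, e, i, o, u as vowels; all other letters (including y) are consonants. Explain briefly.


Letter mapping: h = C, a = V, t = C, o = V, q = C, o = V, d = C, e = V, n = C.

CVCVCVCVC


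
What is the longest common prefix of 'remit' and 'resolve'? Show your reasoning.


Compare from the start: 2 characters match: 're'. Mismatch at position 3: 'm' vs 's'.

re


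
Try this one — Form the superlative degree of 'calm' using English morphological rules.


Apply superlative formation (add -est): 'calm' -> 'calmest'.

calmest


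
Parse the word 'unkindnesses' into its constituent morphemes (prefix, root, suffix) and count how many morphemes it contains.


Step 1: Identify prefix: 'un' (meaning: not/reverse)
Step 2: Identify root: 'kind'
Step 3: Identify suffix(es): 'ness, es'
Decomposition: un- (prefix: not/reverse) + kind (root) + -ness (suffix: state of) + -es (plural)
Total morphemes: 4

4 morphemes (un- (prefix: not/reverse) + kind (root) + -ness (suffix: state of) + -es (plural))


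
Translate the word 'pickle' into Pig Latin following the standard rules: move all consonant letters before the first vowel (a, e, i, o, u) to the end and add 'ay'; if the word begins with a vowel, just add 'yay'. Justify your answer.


'pickle': move consonant cluster 'p' to end and add 'ay': 'icklepay'.

icklepay


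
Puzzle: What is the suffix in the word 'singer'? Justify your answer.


The word 'singer' = 'sing' (root) + '-er' (suffix). The suffix is '-er'.

er


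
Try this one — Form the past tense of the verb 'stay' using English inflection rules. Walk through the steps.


Apply rule: Add -ed. 'stay' becomes 'stayed'.

stayed


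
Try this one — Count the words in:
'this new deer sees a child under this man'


Split into words: this | new | deer | sees | a | child | under | this | man = 9 words.

9


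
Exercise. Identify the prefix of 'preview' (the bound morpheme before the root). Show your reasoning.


The word 'preview' = 'pre' (prefix) + 'view' (root). The prefix is 'pre'.

pre


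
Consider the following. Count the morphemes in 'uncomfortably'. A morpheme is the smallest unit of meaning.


Decomposition: un- (prefix) + comfort (root) + -able (suffix) + -ly (suffix) = 4 morpheme(s)

4 morphemes


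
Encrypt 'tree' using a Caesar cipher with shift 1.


Shift each letter by 1: t -> u, r -> s, e -> f, e -> f. Result: 'usff'.

usff


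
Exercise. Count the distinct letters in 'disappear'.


Unique letters in 'disappear': {a, d, e, i, p, r, s} = 7 distinct letters.

7


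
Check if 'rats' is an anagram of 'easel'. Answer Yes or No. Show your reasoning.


Sorted letters of 'rats': 'arst'
Sorted letters of 'easel': 'aeels'
They do not match.

No


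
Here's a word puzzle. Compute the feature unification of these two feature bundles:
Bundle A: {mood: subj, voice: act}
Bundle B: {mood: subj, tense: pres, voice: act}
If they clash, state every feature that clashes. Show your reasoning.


Compare features:
mood: A=subj vs B=subj -> unified: subj
tense: A=_ vs B=pres -> unified: pres
voice: A=act vs B=act -> unified: act
No clashes found.

Unified: {mood: subj, tense: pres, voice: act}


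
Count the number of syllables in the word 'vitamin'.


Break 'vitamin' into syllables: vi-ta-min -> vi | ta | min = 3 syllables

3 syllables


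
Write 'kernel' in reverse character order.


Reverse 'kernel' character by character: 'lenrek'.

lenrek


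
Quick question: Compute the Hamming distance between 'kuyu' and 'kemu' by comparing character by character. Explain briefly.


Alignment:
Position 1: 'k' vs 'k' = match
Position 2: 'u' vs 'e' = DIFFER
Position 3: 'y' vs 'm' = DIFFER
Position 4: 'u' vs 'u' = match
Total differences: 2

2


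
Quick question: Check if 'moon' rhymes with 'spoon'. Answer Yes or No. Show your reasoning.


Rime (stressed vowel + following sounds) of 'moon': -oon = /uːn/
Rime of 'spoon': -oon = /uːn/
/uːn/ and /uːn/ are the same ending sound, so the words rhyme.

Yes


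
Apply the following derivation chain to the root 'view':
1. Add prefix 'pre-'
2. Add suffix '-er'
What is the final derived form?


Step 1: Add prefix 'pre-' to 'view' = 'preview'
Step 2: Add suffix '-er' to 'preview' = 'previewer'

previewer


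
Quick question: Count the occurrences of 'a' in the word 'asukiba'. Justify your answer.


Letter 'a' in 'asukiba': found at position(s) 1, 7 = 2 occurrence(s).

2


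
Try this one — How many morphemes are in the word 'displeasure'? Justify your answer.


Decomposition: dis- (prefix) + please (root) + -ure (suffix) = 3 morpheme(s)

3 morphemes


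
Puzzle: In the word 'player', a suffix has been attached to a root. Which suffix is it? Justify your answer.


The word 'player' = 'play' (root) + '-er' (suffix). The suffix is '-er'.

er


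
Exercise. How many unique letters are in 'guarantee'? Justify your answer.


Unique letters in 'guarantee': {a, e, g, n, r, t, u} = 7 distinct letters.

7


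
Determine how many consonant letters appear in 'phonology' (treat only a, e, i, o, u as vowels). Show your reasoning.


Consonants in 'phonology': p, h, n, l, g, y = 6 consonants.

6


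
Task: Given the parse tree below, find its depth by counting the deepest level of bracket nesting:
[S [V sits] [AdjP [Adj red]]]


Count bracket nesting levels:
'[' at pos 0: depth = 1
'[' at pos 3: depth = 2
'[' at pos 12: depth = 2
'[' at pos 18: depth = 3
Maximum depth reached: 3

3


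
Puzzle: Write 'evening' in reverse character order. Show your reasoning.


Reverse 'evening' character by character: 'gnineve'.

gnineve


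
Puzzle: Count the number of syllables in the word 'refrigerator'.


Break 'refrigerator' into syllables: re-frig-er-a-tor -> re | frig | er | a | tor = 5 syllables

5 syllables


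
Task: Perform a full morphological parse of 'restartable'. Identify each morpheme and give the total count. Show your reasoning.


Step 1: Identify prefix: 're' (meaning: again)
Step 2: Identify root: 'start'
Step 3: Identify suffix(es): 'able'
Decomposition: re- (prefix: again) + start (root) + -able (suffix: capable of)
Total morphemes: 3

3 morphemes (re- (prefix: again) + start (root) + -able (suffix: capable of))


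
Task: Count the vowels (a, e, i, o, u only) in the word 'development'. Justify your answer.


Vowels in 'development': e, e, o, e = 4 vowels.

4


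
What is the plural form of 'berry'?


Apply rule: Change -y to -ies (consonant + y). 'berry' becomes 'berries'.

berries


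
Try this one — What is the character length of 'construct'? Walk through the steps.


Spell out 'construct' and number each letter: c(1), o(2), n(3), s(4), t(5), r(6), u(7), c(8), t(9). Total: 9 letters.

9


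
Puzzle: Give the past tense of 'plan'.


Apply rule: Double final consonant and add -ed. 'plan' becomes 'planned'.

planned


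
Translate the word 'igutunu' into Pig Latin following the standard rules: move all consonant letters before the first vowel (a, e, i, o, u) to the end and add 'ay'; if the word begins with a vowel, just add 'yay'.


'igutunu' starts with a vowel, so add 'yay': 'igutunuyay'.

igutunuyay


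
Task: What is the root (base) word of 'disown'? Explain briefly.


Remove prefix 'dis' from 'disown' to get root 'own'.

own


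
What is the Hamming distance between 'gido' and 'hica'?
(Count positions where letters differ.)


Alignment:
Position 1: 'g' vs 'h' = DIFFER
Position 2: 'i' vs 'i' = match
Position 3: 'd' vs 'c' = DIFFER
Position 4: 'o' vs 'a' = DIFFER
Total differences: 3

3


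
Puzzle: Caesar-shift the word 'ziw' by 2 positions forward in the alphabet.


Shift each letter by 2: z -> b, i -> k, w -> y. Result: 'bky'.

bky


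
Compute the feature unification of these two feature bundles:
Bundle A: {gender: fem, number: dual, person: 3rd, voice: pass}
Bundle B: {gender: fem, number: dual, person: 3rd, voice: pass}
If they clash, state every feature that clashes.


Compare features:
gender: A=fem vs B=fem -> unified: fem
number: A=dual vs B=dual -> unified: dual
person: A=3rd vs B=3rd -> unified: 3rd
voice: A=pass vs B=pass -> unified: pass
No clashes found.

Unified: {gender: fem, number: dual, person: 3rd, voice: pass}


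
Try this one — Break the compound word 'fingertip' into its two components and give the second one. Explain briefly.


Split 'fingertip' into 'finger' + 'tip'. The second part is 'tip'.

tip


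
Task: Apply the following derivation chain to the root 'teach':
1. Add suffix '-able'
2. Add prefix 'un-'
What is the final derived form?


Step 1: Add suffix '-able' to 'teach' = 'teachable'
Step 2: Add prefix 'un-' to 'teachable' = 'unteachable'

unteachable


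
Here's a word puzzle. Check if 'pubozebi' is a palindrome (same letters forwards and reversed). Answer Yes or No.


Forward: 'pubozebi'
Reversed: 'ibezobup'
They differ.

No


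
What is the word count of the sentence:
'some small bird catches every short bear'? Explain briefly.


Split into words: some | small | bird | catches | every | short | bear = 7 words.

7


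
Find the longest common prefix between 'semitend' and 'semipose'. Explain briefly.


Compare from the start: 4 characters match: 'semi'. Mismatch at position 5: 't' vs 'p'.

semi


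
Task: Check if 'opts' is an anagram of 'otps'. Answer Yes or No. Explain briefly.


Sorted letters of 'opts': 'opst'
Sorted letters of 'otps': 'opst'
They match.

Yes


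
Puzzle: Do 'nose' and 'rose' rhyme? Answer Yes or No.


Rime (stressed vowel + following sounds) of 'nose': -ose = /oʊz/
Rime of 'rose': -ose = /oʊz/
/oʊz/ and /oʊz/ are the same ending sound, so the words rhyme.

Yes


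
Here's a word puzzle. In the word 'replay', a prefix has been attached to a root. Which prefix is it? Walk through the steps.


The word 'replay' = 're' (prefix) + 'play' (root). The prefix is 're'.

re


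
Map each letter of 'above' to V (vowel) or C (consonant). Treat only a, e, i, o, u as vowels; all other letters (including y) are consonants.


Letter mapping: a = V, b = C, o = V, v = C, e = V.

VCVCV


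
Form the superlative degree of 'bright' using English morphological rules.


Apply superlative formation (add -est): 'bright' -> 'brightest'.

brightest


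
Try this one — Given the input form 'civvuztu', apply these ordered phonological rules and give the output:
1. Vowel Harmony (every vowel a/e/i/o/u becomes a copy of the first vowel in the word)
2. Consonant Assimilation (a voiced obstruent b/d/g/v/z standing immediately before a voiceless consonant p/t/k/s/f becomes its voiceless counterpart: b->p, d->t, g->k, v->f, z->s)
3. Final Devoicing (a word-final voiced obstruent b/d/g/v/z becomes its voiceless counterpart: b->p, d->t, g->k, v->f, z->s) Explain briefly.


Starting form: 'civvuztu'
Rule 1: Vowel Harmony: all vowels become 'i' (matching first vowel). 'civvuztu' -> 'civvizti'
Rule 2: Consonant Assimilation: voiced obstruent before voiceless consonant becomes voiceless ('zt' -> 'st'). 'civvizti' -> 'civvisti'
Rule 3: Final Devoicing: the word ends in the vowel 'i', not a consonant. No change.
Final form: 'civvisti'

civvisti


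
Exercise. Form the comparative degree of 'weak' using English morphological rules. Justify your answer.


Apply comparative formation (add -er): 'weak' -> 'weaker'.

weaker


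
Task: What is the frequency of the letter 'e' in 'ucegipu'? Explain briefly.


Letter 'e' in 'ucegipu': found at position(s) 3 = 1 occurrence(s).

1


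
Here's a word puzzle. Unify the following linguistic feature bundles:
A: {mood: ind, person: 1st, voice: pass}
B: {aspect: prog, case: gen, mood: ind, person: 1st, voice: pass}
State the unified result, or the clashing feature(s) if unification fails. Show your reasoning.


Compare features:
aspect: A=_ vs B=prog -> unified: prog
case: A=_ vs B=gen -> unified: gen
mood: A=ind vs B=ind -> unified: ind
person: A=1st vs B=1st -> unified: 1st
voice: A=pass vs B=pass -> unified: pass
No clashes found.

Unified: {aspect: prog, case: gen, mood: ind, person: 1st, voice: pass}


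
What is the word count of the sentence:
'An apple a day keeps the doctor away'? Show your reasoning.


Split into words: An | apple | a | day | keeps | the | doctor | away = 8 words.

8


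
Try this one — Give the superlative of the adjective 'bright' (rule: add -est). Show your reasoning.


Apply superlative formation (add -est): 'bright' -> 'brightest'.

brightest


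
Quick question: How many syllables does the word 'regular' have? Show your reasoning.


Break 'regular' into syllables: reg-u-lar -> reg | u | lar = 3 syllables

3 syllables


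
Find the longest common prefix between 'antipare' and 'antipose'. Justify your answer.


Compare from the start: 5 characters match: 'antip'. Mismatch at position 6: 'a' vs 'o'.

antip


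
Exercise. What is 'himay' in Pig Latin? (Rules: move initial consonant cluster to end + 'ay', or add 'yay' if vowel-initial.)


'himay': move consonant cluster 'h' to end and add 'ay': 'imayhay'.

imayhay


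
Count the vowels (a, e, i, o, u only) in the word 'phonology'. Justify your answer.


Vowels in 'phonology': o, o, o = 3 vowels.

3


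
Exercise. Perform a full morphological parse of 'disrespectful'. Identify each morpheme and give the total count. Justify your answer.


Step 1: Identify prefix: 'dis' (meaning: not/apart)
Step 2: Identify root: 'respect'
Step 3: Identify suffix(es): 'ful'
Decomposition: dis- (prefix: not/apart) + respect (root) + -ful (suffix: full of)
Total morphemes: 3

3 morphemes (dis- (prefix: not/apart) + respect (root) + -ful (suffix: full of))


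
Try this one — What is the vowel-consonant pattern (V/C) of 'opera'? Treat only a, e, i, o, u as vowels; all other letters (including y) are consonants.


Letter mapping: o = V, p = C, e = V, r = C, a = V.

VCVCV


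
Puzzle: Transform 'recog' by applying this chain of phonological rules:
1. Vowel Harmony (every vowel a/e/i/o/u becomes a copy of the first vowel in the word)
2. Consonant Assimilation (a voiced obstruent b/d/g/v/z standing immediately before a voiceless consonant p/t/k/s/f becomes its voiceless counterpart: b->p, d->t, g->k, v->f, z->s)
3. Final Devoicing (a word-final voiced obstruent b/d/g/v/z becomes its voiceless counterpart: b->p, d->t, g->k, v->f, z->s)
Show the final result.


Starting form: 'recog'
Rule 1: Vowel Harmony: all vowels become 'e' (matching first vowel). 'recog' -> 'receg'
Rule 2: Consonant Assimilation: no voiced obstruent (b/d/g/v/z) stands immediately before a voiceless consonant (p/t/k/s/f). No change.
Rule 3: Final Devoicing: word-final voiced obstruent 'g' becomes voiceless 'k'. 'receg' -> 'recek'
Final form: 'recek'

recek


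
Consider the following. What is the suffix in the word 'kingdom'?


The word 'kingdom' = 'king' (root) + '-dom' (suffix). The suffix is '-dom'.

dom


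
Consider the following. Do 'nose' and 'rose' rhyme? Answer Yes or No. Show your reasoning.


Rime (stressed vowel + following sounds) of 'nose': -ose = /oʊz/
Rime of 'rose': -ose = /oʊz/
/oʊz/ and /oʊz/ are the same ending sound, so the words rhyme.

Yes
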